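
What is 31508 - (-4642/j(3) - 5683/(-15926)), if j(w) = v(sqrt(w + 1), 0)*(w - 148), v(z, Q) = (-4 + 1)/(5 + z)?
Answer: 218796464819/6927810 ≈ 31582.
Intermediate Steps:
v(z, Q) = -3/(5 + z)
j(w) = -3*(-148 + w)/(5 + sqrt(1 + w)) (j(w) = (-3/(5 + sqrt(w + 1)))*(w - 148) = (-3/(5 + sqrt(1 + w)))*(-148 + w) = -3*(-148 + w)/(5 + sqrt(1 + w)))
31508 - (-4642/j(3) - 5683/(-15926)) = 31508 - (-4642*(5 + sqrt(1 + 3))/(3*(148 - 1*3)) - 5683/(-15926)) = 31508 - (-4642*(5 + sqrt(4))/(3*(148 - 3)) - 5683*(-1/15926)) = 31508 - (-4642/(3*145/(5 + 2)) + 5683/15926) = 31508 - (-4642/(3*145/7) + 5683/15926) = 31508 - (-4642/(3*(1/7)*145) + 5683/15926) = 31508 - (-4642/435/7 + 5683/15926) = 31508 - (-4642*7/435 + 5683/15926) = 31508 - (-32494/435 + 5683/15926) = 31508 - 1*(-515027339/6927810) = 31508 + 515027339/6927810 = 218796464819/6927810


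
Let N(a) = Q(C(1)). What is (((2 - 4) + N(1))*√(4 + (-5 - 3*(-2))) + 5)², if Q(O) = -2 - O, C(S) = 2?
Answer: 205 - 60*√5 ≈ 70.836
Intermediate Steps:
N(a) = -4 (N(a) = -2 - 1*2 = -2 - 2 = -4)
(((2 - 4) + N(1))*√(4 + (-5 - 3*(-2))) + 5)² = (((2 - 4) - 4)*√(4 + (-5 - 3*(-2))) + 5)² = ((-2 - 4)*√(4 + (-5 + 6)) + 5)² = (-6*√(4 + 1) + 5)² = (-6*√5 + 5)² = (5 - 6*√5)²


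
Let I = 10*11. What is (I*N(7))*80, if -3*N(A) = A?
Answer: -61600/3 ≈ -20533.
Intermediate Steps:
I = 110
N(A) = -A/3
(I*N(7))*80 = (110*(-1/3*7))*80 = (110*(-7/3))*80 = -770/3*80 = -61600/3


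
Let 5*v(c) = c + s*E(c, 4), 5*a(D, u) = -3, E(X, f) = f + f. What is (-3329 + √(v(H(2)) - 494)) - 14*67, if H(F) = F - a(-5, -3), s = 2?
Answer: -4267 + I*√12257/5 ≈ -4267.0 + 22.142*I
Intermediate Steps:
E(X, f) = 2*f
a(D, u) = -⅗ (a(D, u) = (⅕)*(-3) = -⅗)
H(F) = ⅗ + F (H(F) = F - 1*(-⅗) = F + ⅗ = ⅗ + F)
v(c) = 16/5 + c/5 (v(c) = (c + 2*(2*4))/5 = (c + 2*8)/5 = (c + 16)/5 = (16 + c)/5 = 16/5 + c/5)
(-3329 + √(v(H(2)) - 494)) - 14*67 = (-3329 + √((16/5 + (⅗ + 2)/5) - 494)) - 14*67 = (-3329 + √((16/5 + (⅕)*(13/5)) - 494)) - 938 = (-3329 + √((16/5 + 13/25) - 494)) - 938 = (-3329 + √(93/25 - 494)) - 938 = (-3329 + √(-12257/25)) - 938 = (-3329 + I*√12257/5) - 938 = -4267 + I*√12257/5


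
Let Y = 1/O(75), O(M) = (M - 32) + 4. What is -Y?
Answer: -1/47 ≈ -0.021277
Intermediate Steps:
O(M) = -28 + M (O(M) = (-32 + M) + 4 = -28 + M)
Y = 1/47 (Y = 1/(-28 + 75) = 1/47 ≈ 0.021277)
-Y = -1*1/47 = -1/47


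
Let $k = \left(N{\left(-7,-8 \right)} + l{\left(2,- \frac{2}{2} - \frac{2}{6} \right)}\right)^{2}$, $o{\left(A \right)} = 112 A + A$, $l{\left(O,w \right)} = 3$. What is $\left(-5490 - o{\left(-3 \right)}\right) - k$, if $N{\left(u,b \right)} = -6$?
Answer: $-5160$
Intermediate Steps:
$o{\left(A \right)} = 113 A$
$k = 9$ ($k = \left(-6 + 3\right)^{2} = \left(-3\right)^{2} = 9$)
$\left(-5490 - o{\left(-3 \right)}\right) - k = \left(-5490 - 113 \left(-3\right)\right) - 9 = \left(-5490 - -339\right) - 9 = \left(-5490 + 339\right) - 9 = -5151 - 9 = -5160$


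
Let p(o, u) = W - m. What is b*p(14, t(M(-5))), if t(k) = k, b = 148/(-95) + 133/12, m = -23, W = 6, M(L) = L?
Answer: 314911/1140 ≈ 276.24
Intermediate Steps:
b = 10859/1140 (b = 148*(-1/95) + 133*(1/12) = -148/95 + 133/12 = 10859/1140 ≈ 9.5254)
p(o, u) = 29 (p(o, u) = 6 - 1*(-23) = 6 + 23 = 29)
b*p(14, t(M(-5))) = (10859/1140)*29 = 314911/1140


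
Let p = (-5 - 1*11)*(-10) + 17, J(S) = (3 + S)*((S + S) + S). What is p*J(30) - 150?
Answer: 525540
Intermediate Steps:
J(S) = 3*S*(3 + S) (J(S) = (3 + S)*(2*S + S) = (3 + S)*(3*S) = 3*S*(3 + S))
p = 177 (p = (-5 - 11)*(-10) + 17 = -16*(-10) + 17 = 160 + 17 = 177)
p*J(30) - 150 = 177*(3*30*(3 + 30)) - 150 = 177*(3*30*33) - 150 = 177*2970 - 150 = 525690 - 150 = 525540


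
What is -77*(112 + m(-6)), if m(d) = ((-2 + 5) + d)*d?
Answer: -10010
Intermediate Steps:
m(d) = d*(3 + d) (m(d) = (3 + d)*d = d*(3 + d))
-77*(112 + m(-6)) = -77*(112 - 6*(3 - 6)) = -77*(112 - 6*(-3)) = -77*(112 + 18) = -77*130 = -10010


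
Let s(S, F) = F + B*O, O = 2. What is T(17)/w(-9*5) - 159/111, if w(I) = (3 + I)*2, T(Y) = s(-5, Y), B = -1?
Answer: -1669/1036 ≈ -1.6110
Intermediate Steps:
s(S, F) = -2 + F (s(S, F) = F - 1*2 = F - 2 = -2 + F)
T(Y) = -2 + Y
w(I) = 6 + 2*I
T(17)/w(-9*5) - 159/111 = (-2 + 17)/(6 + 2*(-9*5)) - 159/111 = 15/(6 + 2*(-45)) - 159*1/111 = 15/(6 - 90) - 53/37 = 15/(-84) - 53/37 = 15*(-1/84) - 53/37 = -5/28 - 53/37 = -1669/1036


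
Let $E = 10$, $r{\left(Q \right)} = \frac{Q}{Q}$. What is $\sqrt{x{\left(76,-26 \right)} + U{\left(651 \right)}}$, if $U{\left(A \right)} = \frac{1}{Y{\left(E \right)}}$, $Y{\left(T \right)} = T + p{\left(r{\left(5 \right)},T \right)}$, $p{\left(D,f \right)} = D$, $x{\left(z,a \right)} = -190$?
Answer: $\frac{i \sqrt{22979}}{11} \approx 13.781 i$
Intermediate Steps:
$r{\left(Q \right)} = 1$
$Y{\left(T \right)} = 1 + T$ ($Y{\left(T \right)} = T + 1 = 1 + T$)
$U{\left(A \right)} = \frac{1}{11}$ ($U{\left(A \right)} = \frac{1}{1 + 10} = \frac{1}{11}$)
$\sqrt{x{\left(76,-26 \right)} + U{\left(651 \right)}} = \sqrt{-190 + \frac{1}{11}} = \sqrt{- \frac{2089}{11}} = \frac{i \sqrt{22979}}{11}$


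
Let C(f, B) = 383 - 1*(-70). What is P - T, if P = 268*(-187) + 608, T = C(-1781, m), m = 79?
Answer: -49961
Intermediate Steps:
C(f, B) = 453 (C(f, B) = 383 + 70 = 453)
T = 453
P = -49508 (P = -50116 + 608 = -49508)
P - T = -49508 - 1*453 = -49508 - 453 = -49961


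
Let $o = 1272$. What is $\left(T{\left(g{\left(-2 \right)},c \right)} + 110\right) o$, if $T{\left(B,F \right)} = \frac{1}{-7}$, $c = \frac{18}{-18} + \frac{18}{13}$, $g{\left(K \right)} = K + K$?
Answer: $\frac{978168}{7} \approx 1.3974 \cdot 10^{5}$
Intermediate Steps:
$g{\left(K \right)} = 2 K$
$c = \frac{5}{13}$ ($c = 18 \left(- \frac{1}{18}\right) + 18 \cdot \frac{1}{13} = -1 + \frac{18}{13} = \frac{5}{13} \approx 0.38462$)
$T{\left(B,F \right)} = - \frac{1}{7}$
$\left(T{\left(g{\left(-2 \right)},c \right)} + 110\right) o = \left(- \frac{1}{7} + 110\right) 1272 = \frac{769}{7} \cdot 1272 = \frac{978168}{7}$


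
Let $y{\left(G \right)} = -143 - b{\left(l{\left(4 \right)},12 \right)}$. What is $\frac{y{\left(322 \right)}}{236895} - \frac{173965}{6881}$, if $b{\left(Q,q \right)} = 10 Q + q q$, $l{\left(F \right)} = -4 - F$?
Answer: $- \frac{13737621014}{543358165} \approx -25.283$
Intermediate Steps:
$b{\left(Q,q \right)} = q^{2} + 10 Q$ ($b{\left(Q,q \right)} = 10 Q + q^{2} = q^{2} + 10 Q$)
$y{\left(G \right)} = -207$ ($y{\left(G \right)} = -143 - \left(12^{2} + 10 \left(-4 - 4\right)\right) = -143 - \left(144 + 10 \left(-4 - 4\right)\right) = -143 - \left(144 + 10 \left(-8\right)\right) = -143 - \left(144 - 80\right) = -143 - 64 = -207$)
$\frac{y{\left(322 \right)}}{236895} - \frac{173965}{6881} = - \frac{207}{236895} - \frac{173965}{6881} = \left(-207\right) \frac{1}{236895} - \frac{173965}{6881} = - \frac{69}{78965} - \frac{173965}{6881} = - \frac{13737621014}{543358165}$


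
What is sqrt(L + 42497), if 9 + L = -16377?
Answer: sqrt(26111) ≈ 161.59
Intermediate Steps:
L = -16386 (L = -9 - 16377 = -16386)
sqrt(L + 42497) = sqrt(-16386 + 42497) = sqrt(26111)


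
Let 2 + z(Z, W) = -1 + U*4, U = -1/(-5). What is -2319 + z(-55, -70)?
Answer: -11606/5 ≈ -2321.2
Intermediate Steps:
U = 1/5 (U = -1*(-1/5) = 1/5 ≈ 0.20000)
z(Z, W) = -11/5 (z(Z, W) = -2 + (-1 + (1/5)*4) = -2 + (-1 + 4/5) = -2 - 1/5 = -11/5)
-2319 + z(-55, -70) = -2319 - 11/5 = -11606/5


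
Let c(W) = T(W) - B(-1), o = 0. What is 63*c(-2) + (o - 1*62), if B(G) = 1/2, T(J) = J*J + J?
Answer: 65/2 ≈ 32.500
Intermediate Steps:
T(J) = J + J² (T(J) = J² + J = J + J²)
B(G) = ½
c(W) = -½ + W*(1 + W) (c(W) = W*(1 + W) - 1*½ = W*(1 + W) - ½ = -½ + W*(1 + W))
63*c(-2) + (o - 1*62) = 63*(-½ - 2 + (-2)²) + (0 - 1*62) = 63*(-½ - 2 + 4) + (0 - 62) = 63*(3/2) - 62 = 189/2 - 62 = 65/2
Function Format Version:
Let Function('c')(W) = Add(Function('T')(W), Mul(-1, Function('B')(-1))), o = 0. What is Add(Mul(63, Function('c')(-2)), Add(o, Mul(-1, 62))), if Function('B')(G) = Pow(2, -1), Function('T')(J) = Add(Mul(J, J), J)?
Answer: Rational(65, 2) ≈ 32.500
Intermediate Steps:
Function('T')(J) = Add(J, Pow(J, 2)) (Function('T')(J) = Add(Pow(J, 2), J) = Add(J, Pow(J, 2)))
Function('B')(G) = Rational(1, 2)
Function('c')(W) = Add(Rational(-1, 2), Mul(W, Add(1, W))) (Function('c')(W) = Add(Mul(W, Add(1, W)), Mul(-1, Rational(1, 2))) = Add(Mul(W, Add(1, W)), Rational(-1, 2)) = Add(Rational(-1, 2), Mul(W, Add(1, W))))
Add(Mul(63, Function('c')(-2)), Add(o, Mul(-1, 62))) = Add(Mul(63, Add(Rational(-1, 2), -2, Pow(-2, 2))), Add(0, Mul(-1, 62))) = Add(Mul(63, Add(Rational(-1, 2), -2, 4)), Add(0, -62)) = Add(Mul(63, Rational(3, 2)), -62) = Add(Rational(189, 2), -62) = Rational(65, 2)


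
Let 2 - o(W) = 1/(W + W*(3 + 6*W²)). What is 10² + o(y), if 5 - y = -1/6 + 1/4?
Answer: 21526098/211043 ≈ 102.00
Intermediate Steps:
y = 59/12 (y = 5 - (-1/6 + 1/4) = 5 - (-1*⅙ + 1*(¼)) = 5 - (-⅙ + ¼) = 5 - 1*1/12 = 5 - 1/12 = 59/12 ≈ 4.9167)
o(W) = 2 - 1/(W + W*(3 + 6*W²))
10² + o(y) = 10² + (-1 + 8*(59/12) + 12*(59/12)³)/(4*(59/12) + 6*(59/12)³) = 100 + (-1 + 118/3 + 12*(205379/1728))/(59/3 + 6*(205379/1728)) = 100 + (-1 + 118/3 + 205379/144)/(59/3 + 205379/288) = 100 + (210899/144)/(211043/288) = 100 + (288/211043)*(210899/144) = 100 + 421798/211043 = 21526098/211043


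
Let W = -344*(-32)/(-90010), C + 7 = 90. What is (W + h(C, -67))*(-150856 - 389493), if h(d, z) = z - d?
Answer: 3650735092646/45005 ≈ 8.1118e+7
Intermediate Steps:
C = 83 (C = -7 + 90 = 83)
W = -5504/45005 (W = 11008*(-1/90010) = -5504/45005 ≈ -0.12230)
(W + h(C, -67))*(-150856 - 389493) = (-5504/45005 + (-67 - 1*83))*(-150856 - 389493) = (-5504/45005 + (-67 - 83))*(-540349) = (-5504/45005 - 150)*(-540349) = -6756254/45005*(-540349) = 3650735092646/45005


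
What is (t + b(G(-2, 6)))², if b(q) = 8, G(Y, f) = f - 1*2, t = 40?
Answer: 2304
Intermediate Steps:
G(Y, f) = -2 + f (G(Y, f) = f - 2 = -2 + f)
(t + b(G(-2, 6)))² = (40 + 8)² = 48² = 2304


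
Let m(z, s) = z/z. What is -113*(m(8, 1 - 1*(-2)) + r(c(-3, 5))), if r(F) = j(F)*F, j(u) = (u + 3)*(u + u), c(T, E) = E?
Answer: -45313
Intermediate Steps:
m(z, s) = 1
j(u) = 2*u*(3 + u) (j(u) = (3 + u)*(2*u) = 2*u*(3 + u))
r(F) = 2*F**2*(3 + F) (r(F) = (2*F*(3 + F))*F = 2*F**2*(3 + F))
-113*(m(8, 1 - 1*(-2)) + r(c(-3, 5))) = -113*(1 + 2*5**2*(3 + 5)) = -113*(1 + 2*25*8) = -113*(1 + 400) = -113*401 = -45313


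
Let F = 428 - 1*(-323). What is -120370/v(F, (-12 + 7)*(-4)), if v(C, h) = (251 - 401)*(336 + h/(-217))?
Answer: 2612029/1093380 ≈ 2.3890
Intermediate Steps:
F = 751 (F = 428 + 323 = 751)
v(C, h) = -50400 + 150*h/217 (v(C, h) = -150*(336 + h*(-1/217)) = -150*(336 - h/217) = -50400 + 150*h/217)
-120370/v(F, (-12 + 7)*(-4)) = -120370/(-50400 + 150*((-12 + 7)*(-4))/217) = -120370/(-50400 + 150*(-5*(-4))/217) = -120370/(-50400 + (150/217)*20) = -120370/(-50400 + 3000/217) = -120370/(-10933800/217) = -120370*(-217/10933800) = 2612029/1093380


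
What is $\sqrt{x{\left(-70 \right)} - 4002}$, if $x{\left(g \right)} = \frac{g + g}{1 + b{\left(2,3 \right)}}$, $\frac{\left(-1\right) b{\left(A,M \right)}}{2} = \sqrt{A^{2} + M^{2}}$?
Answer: $\frac{\sqrt{4142 - 8004 \sqrt{13}}}{\sqrt{-1 + 2 \sqrt{13}}} \approx 63.083 i$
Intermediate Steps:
$b{\left(A,M \right)} = - 2 \sqrt{A^{2} + M^{2}}$
$x{\left(g \right)} = \frac{2 g}{1 - 2 \sqrt{13}}$ ($x{\left(g \right)} = \frac{g + g}{1 - 2 \sqrt{2^{2} + 3^{2}}} = \frac{2 g}{1 - 2 \sqrt{4 + 9}} = \frac{2 g}{1 - 2 \sqrt{13}}$)
$\sqrt{x{\left(-70 \right)} - 4002} = \sqrt{\left(\left(- \frac{2}{51}\right) \left(-70\right) - - \frac{280 \sqrt{13}}{51}\right) - 4002} = \sqrt{\left(\frac{140}{51} + \frac{280 \sqrt{13}}{51}\right) - 4002} = \sqrt{- \frac{203962}{51} + \frac{280 \sqrt{13}}{51}}$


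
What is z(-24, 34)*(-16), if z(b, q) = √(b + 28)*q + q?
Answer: -1632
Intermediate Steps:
z(b, q) = q + q*√(28 + b) (z(b, q) = √(28 + b)*q + q = q*√(28 + b) + q = q + q*√(28 + b))
z(-24, 34)*(-16) = (34*(1 + √(28 - 24)))*(-16) = (34*(1 + √4))*(-16) = (34*(1 + 2))*(-16) = (34*3)*(-16) = 102*(-16) = -1632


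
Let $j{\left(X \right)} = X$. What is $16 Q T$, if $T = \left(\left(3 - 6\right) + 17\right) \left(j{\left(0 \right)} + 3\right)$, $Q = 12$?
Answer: $8064$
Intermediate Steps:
$T = 42$ ($T = \left(\left(3 - 6\right) + 17\right) \left(0 + 3\right) = \left(-3 + 17\right) 3 = 14 \cdot 3 = 42$)
$16 Q T = 16 \cdot 12 \cdot 42 = 192 \cdot 42 = 8064$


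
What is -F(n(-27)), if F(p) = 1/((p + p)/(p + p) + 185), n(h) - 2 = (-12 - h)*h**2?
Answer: -1/186 ≈ -0.0053763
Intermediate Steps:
n(h) = 2 + h**2*(-12 - h) (n(h) = 2 + (-12 - h)*h**2 = 2 + h**2*(-12 - h))
F(p) = 1/186 (F(p) = 1/((2*p)/((2*p)) + 185) = 1/((2*p)*(1/(2*p)) + 185) = 1/(1 + 185) = 1/186)
-F(n(-27)) = -1*1/186 = -1/186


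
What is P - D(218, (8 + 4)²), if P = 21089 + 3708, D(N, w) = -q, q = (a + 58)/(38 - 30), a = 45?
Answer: 198479/8 ≈ 24810.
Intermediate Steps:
q = 103/8 (q = (45 + 58)/(38 - 30) = 103/8 ≈ 12.875)
D(N, w) = -103/8 (D(N, w) = -1*103/8 = -103/8)
P = 24797
P - D(218, (8 + 4)²) = 24797 - 1*(-103/8) = 24797 + 103/8 = 198479/8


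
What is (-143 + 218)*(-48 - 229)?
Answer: -20775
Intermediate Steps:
(-143 + 218)*(-48 - 229) = 75*(-277) = -20775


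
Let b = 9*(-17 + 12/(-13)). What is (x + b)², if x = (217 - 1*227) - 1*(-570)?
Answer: 26863489/169 ≈ 1.5896e+5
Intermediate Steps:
b = -2097/13 (b = 9*(-17 + 12*(-1/13)) = 9*(-17 - 12/13) = 9*(-233/13) = -2097/13 ≈ -161.31)
x = 560 (x = (217 - 227) + 570 = -10 + 570 = 560)
(x + b)² = (560 - 2097/13)² = (5183/13)² = 26863489/169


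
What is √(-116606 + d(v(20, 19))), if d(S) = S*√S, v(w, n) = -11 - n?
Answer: √(-116606 - 30*I*√30) ≈ 0.241 - 341.48*I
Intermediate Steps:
d(S) = S^(3/2)
√(-116606 + d(v(20, 19))) = √(-116606 + (-11 - 1*19)^(3/2)) = √(-116606 + (-11 - 19)^(3/2)) = √(-116606 + (-30)^(3/2)) = √(-116606 - 30*I*√30)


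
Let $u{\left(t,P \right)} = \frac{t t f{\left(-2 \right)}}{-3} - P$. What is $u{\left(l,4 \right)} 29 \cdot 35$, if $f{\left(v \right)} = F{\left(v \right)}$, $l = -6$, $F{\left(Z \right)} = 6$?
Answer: $-77140$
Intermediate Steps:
$f{\left(v \right)} = 6$
$u{\left(t,P \right)} = - P - 2 t^{2}$ ($u{\left(t,P \right)} = \frac{t t 6}{-3} - P = t^{2} \cdot 6 \left(- \frac{1}{3}\right) - P = 6 t^{2} \left(- \frac{1}{3}\right) - P = - 2 t^{2} - P = - P - 2 t^{2}$)
$u{\left(l,4 \right)} 29 \cdot 35 = \left(\left(-1\right) 4 - 2 \left(-6\right)^{2}\right) 29 \cdot 35 = \left(-4 - 72\right) 29 \cdot 35 = \left(-76\right) 29 \cdot 35 = \left(-2204\right) 35 = -77140$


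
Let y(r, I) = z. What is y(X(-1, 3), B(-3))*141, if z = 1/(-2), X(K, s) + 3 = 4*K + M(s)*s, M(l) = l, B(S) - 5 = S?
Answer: -141/2 ≈ -70.500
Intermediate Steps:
B(S) = 5 + S
X(K, s) = -3 + s**2 + 4*K (X(K, s) = -3 + (4*K + s*s) = -3 + (4*K + s**2) = -3 + (s**2 + 4*K) = -3 + s**2 + 4*K)
z = -1/2 ≈ -0.50000
y(r, I) = -1/2
y(X(-1, 3), B(-3))*141 = -1/2*141 = -141/2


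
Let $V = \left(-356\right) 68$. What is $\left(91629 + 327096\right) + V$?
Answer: $394517$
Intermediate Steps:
$V = -24208$
$\left(91629 + 327096\right) + V = \left(91629 + 327096\right) - 24208 = 418725 - 24208 = 394517$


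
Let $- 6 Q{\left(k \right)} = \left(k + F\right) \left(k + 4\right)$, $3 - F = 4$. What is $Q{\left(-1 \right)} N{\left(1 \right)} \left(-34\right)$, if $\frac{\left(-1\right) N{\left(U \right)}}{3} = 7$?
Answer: $714$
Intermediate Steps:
$F = -1$ ($F = 3 - 4 = -1$)
$N{\left(U \right)} = -21$ ($N{\left(U \right)} = \left(-3\right) 7 = -21$)
$Q{\left(k \right)} = - \frac{\left(-1 + k\right) \left(4 + k\right)}{6}$ ($Q{\left(k \right)} = - \frac{\left(k - 1\right) \left(k + 4\right)}{6} = - \frac{\left(-1 + k\right) \left(4 + k\right)}{6}$)
$Q{\left(-1 \right)} N{\left(1 \right)} \left(-34\right) = \left(\frac{2}{3} - - \frac{1}{2} - \frac{\left(-1\right)^{2}}{6}\right) \left(-21\right) \left(-34\right) = \left(\frac{2}{3} + \frac{1}{2} - \frac{1}{6}\right) \left(-21\right) \left(-34\right) = 1 \left(-21\right) \left(-34\right) = \left(-21\right) \left(-34\right) = 714$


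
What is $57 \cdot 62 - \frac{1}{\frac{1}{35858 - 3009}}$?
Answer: $-29315$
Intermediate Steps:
$57 \cdot 62 - \frac{1}{\frac{1}{35858 - 3009}} = 3534 - \frac{1}{\frac{1}{35858 - 3009}} = 3534 - \frac{1}{\frac{1}{32849}} = 3534 - 32849 = -29315$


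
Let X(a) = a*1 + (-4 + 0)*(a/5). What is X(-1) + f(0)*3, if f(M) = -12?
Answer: -181/5 ≈ -36.200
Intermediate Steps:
X(a) = a/5 (X(a) = a - 4*a/5 = a/5)
X(-1) + f(0)*3 = (⅕)*(-1) - 12*3 = -⅕ - 36 = -181/5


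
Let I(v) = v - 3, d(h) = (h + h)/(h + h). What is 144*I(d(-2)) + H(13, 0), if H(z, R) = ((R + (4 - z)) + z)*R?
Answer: -288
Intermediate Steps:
d(h) = 1 (d(h) = (2*h)/((2*h)) = (2*h)*(1/(2*h)) = 1)
H(z, R) = R*(4 + R) (H(z, R) = ((4 + R - z) + z)*R = (4 + R)*R = R*(4 + R))
I(v) = -3 + v
144*I(d(-2)) + H(13, 0) = 144*(-3 + 1) + 0*(4 + 0) = 144*(-2) + 0*4 = -288 + 0 = -288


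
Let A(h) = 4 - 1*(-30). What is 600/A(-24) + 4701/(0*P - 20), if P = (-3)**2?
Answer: -73917/340 ≈ -217.40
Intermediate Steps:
A(h) = 34 (A(h) = 4 + 30 = 34)
P = 9
600/A(-24) + 4701/(0*P - 20) = 600/34 + 4701/(0*9 - 20) = 600*(1/34) + 4701/(0 - 20) = 300/17 + 4701/(-20) = 300/17 + 4701*(-1/20) = 300/17 - 4701/20 = -73917/340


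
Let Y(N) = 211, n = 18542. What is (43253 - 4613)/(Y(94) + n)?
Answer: 1840/893 ≈ 2.0605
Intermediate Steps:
(43253 - 4613)/(Y(94) + n) = (43253 - 4613)/(211 + 18542) = 38640/18753 = 38640*(1/18753) = 1840/893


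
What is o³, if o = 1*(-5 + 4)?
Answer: -1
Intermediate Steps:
o = -1 (o = 1*(-1) = -1)
o³ = (-1)³ = -1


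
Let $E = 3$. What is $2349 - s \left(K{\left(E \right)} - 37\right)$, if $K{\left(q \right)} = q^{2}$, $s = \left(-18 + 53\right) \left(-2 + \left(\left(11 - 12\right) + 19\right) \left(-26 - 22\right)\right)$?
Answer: $-846331$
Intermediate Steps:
$s = -30310$ ($s = 35 \left(-2 + \left(-1 + 19\right) \left(-48\right)\right) = 35 \left(-2 + 18 \left(-48\right)\right) = 35 \left(-2 - 864\right) = 35 \left(-866\right) = -30310$)
$2349 - s \left(K{\left(E \right)} - 37\right) = 2349 - - 30310 \left(3^{2} - 37\right) = 2349 - - 30310 \left(9 - 37\right) = 2349 - \left(-30310\right) \left(-28\right) = 2349 - 848680 = -846331$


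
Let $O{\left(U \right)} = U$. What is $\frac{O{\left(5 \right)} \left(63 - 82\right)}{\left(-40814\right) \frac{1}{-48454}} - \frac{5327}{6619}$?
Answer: $- \frac{15342766824}{135073933} \approx -113.59$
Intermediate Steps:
$\frac{O{\left(5 \right)} \left(63 - 82\right)}{\left(-40814\right) \frac{1}{-48454}} - \frac{5327}{6619} = \frac{5 \left(63 - 82\right)}{\left(-40814\right) \frac{1}{-48454}} - \frac{5327}{6619} = \frac{5 \left(-19\right)}{\left(-40814\right) \left(- \frac{1}{48454}\right)} - \frac{5327}{6619} = - \frac{95}{\frac{20407}{24227}} - \frac{5327}{6619} = \left(-95\right) \frac{24227}{20407} - \frac{5327}{6619} = - \frac{2301565}{20407} - \frac{5327}{6619} = - \frac{15342766824}{135073933}$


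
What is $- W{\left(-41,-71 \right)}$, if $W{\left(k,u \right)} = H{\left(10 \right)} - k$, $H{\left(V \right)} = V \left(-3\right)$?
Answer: $-11$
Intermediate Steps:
$H{\left(V \right)} = - 3 V$
$W{\left(k,u \right)} = -30 - k$ ($W{\left(k,u \right)} = \left(-3\right) 10 - k = -30 - k$)
$- W{\left(-41,-71 \right)} = - (-30 - -41) = - (-30 + 41) = \left(-1\right) 11 = -11$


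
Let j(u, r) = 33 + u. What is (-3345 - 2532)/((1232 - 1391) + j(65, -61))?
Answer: 5877/61 ≈ 96.344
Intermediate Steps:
(-3345 - 2532)/((1232 - 1391) + j(65, -61)) = (-3345 - 2532)/((1232 - 1391) + (33 + 65)) = -5877/(-159 + 98) = -5877/(-61) = -5877*(-1/61) = 5877/61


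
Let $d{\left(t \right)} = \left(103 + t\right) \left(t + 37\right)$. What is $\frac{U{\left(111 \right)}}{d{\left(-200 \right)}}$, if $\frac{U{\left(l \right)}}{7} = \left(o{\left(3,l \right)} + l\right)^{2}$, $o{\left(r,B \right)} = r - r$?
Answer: $\frac{86247}{15811} \approx 5.4549$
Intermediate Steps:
$o{\left(r,B \right)} = 0$
$d{\left(t \right)} = \left(37 + t\right) \left(103 + t\right)$ ($d{\left(t \right)} = \left(103 + t\right) \left(37 + t\right) = \left(37 + t\right) \left(103 + t\right)$)
$U{\left(l \right)} = 7 l^{2}$ ($U{\left(l \right)} = 7 \left(0 + l\right)^{2} = 7 l^{2}$)
$\frac{U{\left(111 \right)}}{d{\left(-200 \right)}} = \frac{7 \cdot 111^{2}}{3811 + \left(-200\right)^{2} + 140 \left(-200\right)} = \frac{7 \cdot 12321}{3811 + 40000 - 28000} = \frac{86247}{15811}$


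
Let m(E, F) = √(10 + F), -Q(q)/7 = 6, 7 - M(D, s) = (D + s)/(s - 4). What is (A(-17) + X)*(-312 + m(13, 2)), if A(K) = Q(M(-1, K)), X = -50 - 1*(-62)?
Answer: 9360 - 60*√3 ≈ 9256.1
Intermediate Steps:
X = 12 (X = -50 + 62 = 12)
M(D, s) = 7 - (D + s)/(-4 + s) (M(D, s) = 7 - (D + s)/(s - 4) = 7 - (D + s)/(-4 + s))
Q(q) = -42 (Q(q) = -7*6 = -42)
A(K) = -42
(A(-17) + X)*(-312 + m(13, 2)) = (-42 + 12)*(-312 + √(10 + 2)) = -30*(-312 + √12) = -30*(-312 + 2*√3) = 9360 - 60*√3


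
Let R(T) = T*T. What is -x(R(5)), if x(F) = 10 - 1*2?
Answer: -8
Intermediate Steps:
R(T) = T²
x(F) = 8 (x(F) = 10 - 2 = 8)
-x(R(5)) = -1*8 = -8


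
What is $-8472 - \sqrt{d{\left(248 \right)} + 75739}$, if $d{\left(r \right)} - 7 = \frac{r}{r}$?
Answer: $-8472 - \sqrt{75747} \approx -8747.2$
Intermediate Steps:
$d{\left(r \right)} = 8$ ($d{\left(r \right)} = 7 + \frac{r}{r} = 7 + 1 = 8$)
$-8472 - \sqrt{d{\left(248 \right)} + 75739} = -8472 - \sqrt{8 + 75739} = -8472 - \sqrt{75747}$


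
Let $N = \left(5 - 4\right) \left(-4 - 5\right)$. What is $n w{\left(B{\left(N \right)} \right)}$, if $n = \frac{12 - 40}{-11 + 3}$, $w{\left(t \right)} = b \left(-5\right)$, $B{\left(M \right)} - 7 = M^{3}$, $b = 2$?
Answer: $-35$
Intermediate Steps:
$N = -9$ ($N = 1 \left(-9\right) = -9$)
$B{\left(M \right)} = 7 + M^{3}$
$w{\left(t \right)} = -10$ ($w{\left(t \right)} = 2 \left(-5\right) = -10$)
$n = \frac{7}{2}$ ($n = - \frac{28}{-8} = \left(-28\right) \left(- \frac{1}{8}\right) = \frac{7}{2} \approx 3.5$)
$n w{\left(B{\left(N \right)} \right)} = \frac{7}{2} \left(-10\right) = -35$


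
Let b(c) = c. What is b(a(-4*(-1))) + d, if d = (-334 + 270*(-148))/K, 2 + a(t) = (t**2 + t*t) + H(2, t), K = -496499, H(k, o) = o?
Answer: 16921260/496499 ≈ 34.081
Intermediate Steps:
a(t) = -2 + t + 2*t**2 (a(t) = -2 + ((t**2 + t*t) + t) = -2 + ((t**2 + t**2) + t) = -2 + (2*t**2 + t) = -2 + (t + 2*t**2) = -2 + t + 2*t**2)
d = 40294/496499 (d = (-334 + 270*(-148))/(-496499) = (-334 - 39960)*(-1/496499) = -40294*(-1/496499) = 40294/496499 ≈ 0.081156)
b(a(-4*(-1))) + d = (-2 - 4*(-1) + 2*(-4*(-1))**2) + 40294/496499 = (-2 + 4 + 2*4**2) + 40294/496499 = (-2 + 4 + 2*16) + 40294/496499 = (-2 + 4 + 32) + 40294/496499 = 34 + 40294/496499 = 16921260/496499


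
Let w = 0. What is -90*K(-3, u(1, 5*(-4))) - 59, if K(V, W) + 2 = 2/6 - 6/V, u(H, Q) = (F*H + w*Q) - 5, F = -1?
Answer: -89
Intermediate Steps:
u(H, Q) = -5 - H (u(H, Q) = (-H + 0*Q) - 5 = (-H + 0) - 5 = -H - 5 = -5 - H)
K(V, W) = -5/3 - 6/V (K(V, W) = -2 + (2/6 - 6/V) = -2 + (2*(⅙) - 6/V) = -2 + (⅓ - 6/V) = -5/3 - 6/V)
-90*K(-3, u(1, 5*(-4))) - 59 = -90*(-5/3 - 6/(-3)) - 59 = -90*(-5/3 - 6*(-⅓)) - 59 = -90*(-5/3 + 2) - 59 = -90*⅓ - 59 = -30 - 59 = -89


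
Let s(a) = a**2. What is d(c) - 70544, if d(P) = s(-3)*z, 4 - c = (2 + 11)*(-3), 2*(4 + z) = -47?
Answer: -141583/2 ≈ -70792.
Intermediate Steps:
z = -55/2 (z = -4 + (1/2)*(-47) = -4 - 47/2 = -55/2 ≈ -27.500)
c = 43 (c = 4 - (2 + 11)*(-3) = 4 - 13*(-3) = 4 - 1*(-39) = 4 + 39 = 43)
d(P) = -495/2 (d(P) = (-3)**2*(-55/2) = 9*(-55/2) = -495/2)
d(c) - 70544 = -495/2 - 70544 = -141583/2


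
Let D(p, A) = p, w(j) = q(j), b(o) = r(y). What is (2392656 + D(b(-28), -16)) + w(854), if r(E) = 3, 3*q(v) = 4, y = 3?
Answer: 7177981/3 ≈ 2.3927e+6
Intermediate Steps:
q(v) = 4/3 (q(v) = (⅓)*4 = 4/3)
b(o) = 3
w(j) = 4/3
(2392656 + D(b(-28), -16)) + w(854) = (2392656 + 3) + 4/3 = 2392659 + 4/3 = 7177981/3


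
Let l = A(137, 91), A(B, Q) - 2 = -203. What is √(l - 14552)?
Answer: I*√14753 ≈ 121.46*I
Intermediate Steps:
A(B, Q) = -201 (A(B, Q) = 2 - 203 = -201)
l = -201
√(l - 14552) = √(-201 - 14552) = √(-14753) = I*√14753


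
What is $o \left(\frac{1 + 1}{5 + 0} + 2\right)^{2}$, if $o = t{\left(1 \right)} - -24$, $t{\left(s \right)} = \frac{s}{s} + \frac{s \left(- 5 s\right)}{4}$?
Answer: $\frac{684}{5} \approx 136.8$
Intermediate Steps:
$t{\left(s \right)} = 1 - \frac{5 s^{2}}{4}$ ($t{\left(s \right)} = 1 + - 5 s^{2} \cdot \frac{1}{4} = 1 - \frac{5 s^{2}}{4}$)
$o = \frac{95}{4}$ ($o = \left(1 - \frac{5 \cdot 1^{2}}{4}\right) - -24 = \left(1 - \frac{5}{4}\right) + 24 = - \frac{1}{4} + 24 = \frac{95}{4} \approx 23.75$)
$o \left(\frac{1 + 1}{5 + 0} + 2\right)^{2} = \frac{95 \left(\frac{1 + 1}{5 + 0} + 2\right)^{2}}{4} = \frac{95 \left(\frac{2}{5} + 2\right)^{2}}{4} = \frac{95 \left(\frac{12}{5}\right)^{2}}{4} = \frac{95}{4} \cdot \frac{144}{25} = \frac{684}{5}$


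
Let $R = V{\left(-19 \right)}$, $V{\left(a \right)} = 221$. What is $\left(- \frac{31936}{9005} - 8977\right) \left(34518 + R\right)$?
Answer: $- \frac{2809336711719}{9005} \approx -3.1198 \cdot 10^{8}$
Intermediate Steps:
$R = 221$
$\left(- \frac{31936}{9005} - 8977\right) \left(34518 + R\right) = \left(- \frac{31936}{9005} - 8977\right) \left(34518 + 221\right) = \left(\left(-31936\right) \frac{1}{9005} - 8977\right) 34739 = \left(- \frac{31936}{9005} - 8977\right) 34739 = \left(- \frac{80869821}{9005}\right) 34739 = - \frac{2809336711719}{9005}$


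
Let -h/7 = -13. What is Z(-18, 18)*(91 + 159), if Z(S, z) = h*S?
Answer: -409500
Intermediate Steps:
h = 91 (h = -7*(-13) = 91)
Z(S, z) = 91*S
Z(-18, 18)*(91 + 159) = (91*(-18))*(91 + 159) = -1638*250 = -409500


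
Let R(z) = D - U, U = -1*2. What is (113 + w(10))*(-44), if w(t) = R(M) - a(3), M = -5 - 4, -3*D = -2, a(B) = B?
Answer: -14872/3 ≈ -4957.3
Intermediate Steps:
D = ⅔ (D = -⅓*(-2) = ⅔ ≈ 0.66667)
U = -2
M = -9
R(z) = 8/3 (R(z) = ⅔ - 1*(-2) = ⅔ + 2 = 8/3)
w(t) = -⅓ (w(t) = 8/3 - 1*3 = 8/3 - 3 = -⅓)
(113 + w(10))*(-44) = (113 - ⅓)*(-44) = (338/3)*(-44) = -14872/3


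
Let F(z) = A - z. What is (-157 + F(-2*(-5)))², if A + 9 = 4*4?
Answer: 25600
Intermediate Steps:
A = 7 (A = -9 + 4*4 = -9 + 16 = 7)
F(z) = 7 - z
(-157 + F(-2*(-5)))² = (-157 + (7 - (-2)*(-5)))² = (-157 + (7 - 1*10))² = (-157 + (7 - 10))² = (-157 - 3)² = (-160)² = 25600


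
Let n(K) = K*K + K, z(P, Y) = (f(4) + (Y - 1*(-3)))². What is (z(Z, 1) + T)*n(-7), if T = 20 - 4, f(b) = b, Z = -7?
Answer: 3360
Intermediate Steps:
z(P, Y) = (7 + Y)² (z(P, Y) = (4 + (Y - 1*(-3)))² = (4 + (Y + 3))² = (4 + (3 + Y))² = (7 + Y)²)
n(K) = K + K² (n(K) = K² + K = K + K²)
T = 16
(z(Z, 1) + T)*n(-7) = ((7 + 1)² + 16)*(-7*(1 - 7)) = (8² + 16)*(-7*(-6)) = (64 + 16)*42 = 80*42 = 3360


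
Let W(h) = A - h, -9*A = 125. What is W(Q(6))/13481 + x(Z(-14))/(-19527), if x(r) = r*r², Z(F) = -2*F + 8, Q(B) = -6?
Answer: -1887370747/789730461 ≈ -2.3899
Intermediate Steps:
Z(F) = 8 - 2*F
A = -125/9 (A = -⅑*125 = -125/9 ≈ -13.889)
x(r) = r³
W(h) = -125/9 - h
W(Q(6))/13481 + x(Z(-14))/(-19527) = (-125/9 - 1*(-6))/13481 + (8 - 2*(-14))³/(-19527) = (-125/9 + 6)*(1/13481) + (8 + 28)³*(-1/19527) = -71/9*1/13481 + 36³*(-1/19527) = -71/121329 + 46656*(-1/19527) = -71/121329 - 15552/6509 = -1887370747/789730461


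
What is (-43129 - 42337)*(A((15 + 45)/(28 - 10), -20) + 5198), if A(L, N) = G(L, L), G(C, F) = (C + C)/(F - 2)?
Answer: -444679598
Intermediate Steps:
G(C, F) = 2*C/(-2 + F) (G(C, F) = (2*C)/(-2 + F) = 2*C/(-2 + F))
A(L, N) = 2*L/(-2 + L)
(-43129 - 42337)*(A((15 + 45)/(28 - 10), -20) + 5198) = (-43129 - 42337)*(2*((15 + 45)/(28 - 10))/(-2 + (15 + 45)/(28 - 10)) + 5198) = -85466*(2*(60/18)/(-2 + 60/18) + 5198) = -85466*(2*(60*(1/18))/(-2 + 60*(1/18)) + 5198) = -85466*(2*(10/3)/(-2 + 10/3) + 5198) = -85466*(2*(10/3)/(4/3) + 5198) = -85466*(2*(10/3)*(3/4) + 5198) = -85466*(5 + 5198) = -85466*5203 = -444679598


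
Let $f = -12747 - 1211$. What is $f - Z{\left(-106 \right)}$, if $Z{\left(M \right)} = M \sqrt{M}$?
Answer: $-13958 + 106 i \sqrt{106} \approx -13958.0 + 1091.3 i$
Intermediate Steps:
$f = -13958$
$Z{\left(M \right)} = M^{\frac{3}{2}}$
$f - Z{\left(-106 \right)} = -13958 - \left(-106\right)^{\frac{3}{2}} = -13958 - - 106 i \sqrt{106} = -13958 + 106 i \sqrt{106}$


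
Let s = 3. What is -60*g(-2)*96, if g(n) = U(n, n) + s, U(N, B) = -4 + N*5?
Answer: 63360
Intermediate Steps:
U(N, B) = -4 + 5*N
g(n) = -1 + 5*n (g(n) = (-4 + 5*n) + 3 = -1 + 5*n)
-60*g(-2)*96 = -60*(-1 + 5*(-2))*96 = -60*(-1 - 10)*96 = -60*(-11)*96 = 660*96 = 63360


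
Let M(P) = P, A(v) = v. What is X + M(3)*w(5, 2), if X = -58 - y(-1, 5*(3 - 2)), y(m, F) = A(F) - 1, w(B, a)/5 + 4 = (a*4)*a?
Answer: 118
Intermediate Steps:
w(B, a) = -20 + 20*a**2 (w(B, a) = -20 + 5*((a*4)*a) = -20 + 5*((4*a)*a) = -20 + 5*(4*a**2) = -20 + 20*a**2)
y(m, F) = -1 + F (y(m, F) = F - 1 = -1 + F)
X = -62 (X = -58 - (-1 + 5*(3 - 2)) = -58 - (-1 + 5*1) = -58 - (-1 + 5) = -58 - 1*4 = -58 - 4 = -62)
X + M(3)*w(5, 2) = -62 + 3*(-20 + 20*2**2) = -62 + 3*(-20 + 20*4) = -62 + 3*(-20 + 80) = -62 + 3*60 = -62 + 180 = 118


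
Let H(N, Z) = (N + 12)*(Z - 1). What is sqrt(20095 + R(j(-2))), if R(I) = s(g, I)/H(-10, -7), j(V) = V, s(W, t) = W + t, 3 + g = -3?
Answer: sqrt(80382)/2 ≈ 141.76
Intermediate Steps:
g = -6 (g = -3 - 3 = -6)
H(N, Z) = (-1 + Z)*(12 + N) (H(N, Z) = (12 + N)*(-1 + Z) = (-1 + Z)*(12 + N))
R(I) = 3/8 - I/16 (R(I) = (-6 + I)/(-12 - 1*(-10) + 12*(-7) - 10*(-7)) = (-6 + I)/(-12 + 10 - 84 + 70) = (-6 + I)/(-16) = (-6 + I)*(-1/16) = 3/8 - I/16)
sqrt(20095 + R(j(-2))) = sqrt(20095 + (3/8 - 1/16*(-2))) = sqrt(20095 + (3/8 + 1/8)) = sqrt(20095 + 1/2) = sqrt(40191/2) = sqrt(80382)/2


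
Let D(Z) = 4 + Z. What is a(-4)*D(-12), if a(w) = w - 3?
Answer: 56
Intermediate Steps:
a(w) = -3 + w
a(-4)*D(-12) = (-3 - 4)*(4 - 12) = -7*(-8) = 56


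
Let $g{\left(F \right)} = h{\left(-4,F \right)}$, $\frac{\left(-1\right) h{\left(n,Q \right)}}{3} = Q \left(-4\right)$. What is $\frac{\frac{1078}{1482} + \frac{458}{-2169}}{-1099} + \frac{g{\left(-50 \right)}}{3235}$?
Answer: $- \frac{70832728277}{380941667379} \approx -0.18594$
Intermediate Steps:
$h{\left(n,Q \right)} = 12 Q$ ($h{\left(n,Q \right)} = - 3 Q \left(-4\right) = - 3 \left(- 4 Q\right) = 12 Q$)
$g{\left(F \right)} = 12 F$
$\frac{\frac{1078}{1482} + \frac{458}{-2169}}{-1099} + \frac{g{\left(-50 \right)}}{3235} = \frac{\frac{1078}{1482} + \frac{458}{-2169}}{-1099} + \frac{12 \left(-50\right)}{3235} = \left(1078 \cdot \frac{1}{1482} + 458 \left(- \frac{1}{2169}\right)\right) \left(- \frac{1}{1099}\right) - \frac{120}{647} = \left(\frac{539}{741} - \frac{458}{2169}\right) \left(- \frac{1}{1099}\right) - \frac{120}{647} = \frac{276571}{535743} \left(- \frac{1}{1099}\right) - \frac{120}{647} = - \frac{276571}{588781557} - \frac{120}{647} = - \frac{70832728277}{380941667379}$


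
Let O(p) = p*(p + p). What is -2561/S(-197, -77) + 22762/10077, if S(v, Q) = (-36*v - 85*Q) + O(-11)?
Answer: 290106601/139858683 ≈ 2.0743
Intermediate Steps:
O(p) = 2*p² (O(p) = p*(2*p) = 2*p²)
S(v, Q) = 242 - 85*Q - 36*v (S(v, Q) = (-36*v - 85*Q) + 2*(-11)² = (-85*Q - 36*v) + 2*121 = (-85*Q - 36*v) + 242 = 242 - 85*Q - 36*v)
-2561/S(-197, -77) + 22762/10077 = -2561/(242 - 85*(-77) - 36*(-197)) + 22762/10077 = -2561/(242 + 6545 + 7092) + 22762*(1/10077) = -2561/13879 + 22762/10077 = 290106601/139858683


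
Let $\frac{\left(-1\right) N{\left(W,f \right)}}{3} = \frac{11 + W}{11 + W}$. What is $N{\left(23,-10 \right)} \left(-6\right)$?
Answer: $18$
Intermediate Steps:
$N{\left(W,f \right)} = -3$ ($N{\left(W,f \right)} = - 3 \frac{11 + W}{11 + W} = \left(-3\right) 1 = -3$)
$N{\left(23,-10 \right)} \left(-6\right) = \left(-3\right) \left(-6\right) = 18$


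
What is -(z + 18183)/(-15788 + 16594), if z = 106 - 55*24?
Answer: -16969/806 ≈ -21.053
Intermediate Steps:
z = -1214 (z = 106 - 1320 = -1214)
-(z + 18183)/(-15788 + 16594) = -(-1214 + 18183)/(-15788 + 16594) = -16969/806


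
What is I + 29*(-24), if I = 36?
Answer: -660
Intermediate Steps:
I + 29*(-24) = 36 + 29*(-24) = 36 - 696 = -660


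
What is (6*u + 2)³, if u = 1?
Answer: 512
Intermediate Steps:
(6*u + 2)³ = (6*1 + 2)³ = (6 + 2)³ = 8³ = 512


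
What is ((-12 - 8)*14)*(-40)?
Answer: 11200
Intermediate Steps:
((-12 - 8)*14)*(-40) = -20*14*(-40) = -280*(-40) = 11200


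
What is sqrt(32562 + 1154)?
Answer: 2*sqrt(8429) ≈ 183.62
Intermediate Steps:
sqrt(32562 + 1154) = sqrt(33716) = 2*sqrt(8429)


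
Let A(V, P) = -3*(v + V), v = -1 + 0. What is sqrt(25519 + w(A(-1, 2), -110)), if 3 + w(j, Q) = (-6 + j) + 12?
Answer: 2*sqrt(6382) ≈ 159.77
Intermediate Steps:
v = -1
A(V, P) = 3 - 3*V (A(V, P) = -3*(-1 + V) = 3 - 3*V)
w(j, Q) = 3 + j (w(j, Q) = -3 + ((-6 + j) + 12) = -3 + (6 + j) = 3 + j)
sqrt(25519 + w(A(-1, 2), -110)) = sqrt(25519 + (3 + (3 - 3*(-1)))) = sqrt(25519 + (3 + (3 + 3))) = sqrt(25519 + (3 + 6)) = sqrt(25519 + 9) = sqrt(25528) = 2*sqrt(6382)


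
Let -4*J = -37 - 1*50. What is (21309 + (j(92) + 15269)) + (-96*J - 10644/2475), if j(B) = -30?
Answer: 28425952/825 ≈ 34456.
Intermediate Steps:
J = 87/4 (J = -(-37 - 1*50)/4 = -(-37 - 50)/4 = -¼*(-87) = 87/4 ≈ 21.750)
(21309 + (j(92) + 15269)) + (-96*J - 10644/2475) = (21309 + (-30 + 15269)) + (-96*87/4 - 10644/2475) = (21309 + 15239) + (-2088 - 10644*1/2475) = 36548 + (-2088 - 3548/825) = 36548 - 1726148/825 = 28425952/825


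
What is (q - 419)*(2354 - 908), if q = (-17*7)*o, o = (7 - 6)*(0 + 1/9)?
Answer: -1874980/3 ≈ -6.2499e+5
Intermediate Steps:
o = ⅑ (o = 1*(0 + ⅑) = 1*(⅑) = ⅑ ≈ 0.11111)
q = -119/9 (q = -17*7*(⅑) = -119*⅑ = -119/9 ≈ -13.222)
(q - 419)*(2354 - 908) = (-119/9 - 419)*(2354 - 908) = -3890/9*1446 = -1874980/3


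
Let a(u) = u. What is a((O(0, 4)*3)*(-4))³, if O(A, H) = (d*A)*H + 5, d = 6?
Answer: -216000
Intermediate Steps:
O(A, H) = 5 + 6*A*H (O(A, H) = (6*A)*H + 5 = 6*A*H + 5 = 5 + 6*A*H)
a((O(0, 4)*3)*(-4))³ = (((5 + 6*0*4)*3)*(-4))³ = (((5 + 0)*3)*(-4))³ = ((5*3)*(-4))³ = (15*(-4))³ = (-60)³ = -216000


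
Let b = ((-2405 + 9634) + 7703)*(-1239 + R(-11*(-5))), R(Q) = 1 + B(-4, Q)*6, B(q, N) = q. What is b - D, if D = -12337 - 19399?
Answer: -18812448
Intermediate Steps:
D = -31736
R(Q) = -23 (R(Q) = 1 - 4*6 = 1 - 24 = -23)
b = -18844184 (b = ((-2405 + 9634) + 7703)*(-1239 - 23) = (7229 + 7703)*(-1262) = 14932*(-1262) = -18844184)
b - D = -18844184 - 1*(-31736) = -18844184 + 31736 = -18812448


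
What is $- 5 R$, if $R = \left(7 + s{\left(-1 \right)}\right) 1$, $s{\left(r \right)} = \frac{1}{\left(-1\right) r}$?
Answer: $-40$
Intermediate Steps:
$s{\left(r \right)} = - \frac{1}{r}$
$R = 8$ ($R = \left(7 - \frac{1}{-1}\right) 1 = \left(7 - -1\right) 1 = \left(7 + 1\right) 1 = 8 \cdot 1 = 8$)
$- 5 R = \left(-5\right) 8 = -40$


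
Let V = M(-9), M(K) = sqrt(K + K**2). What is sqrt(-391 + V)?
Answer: sqrt(-391 + 6*sqrt(2)) ≈ 19.558*I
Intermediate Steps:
V = 6*sqrt(2) (V = sqrt(-9*(1 - 9)) = sqrt(-9*(-8)) = sqrt(72) = 6*sqrt(2) ≈ 8.4853)
sqrt(-391 + V) = sqrt(-391 + 6*sqrt(2))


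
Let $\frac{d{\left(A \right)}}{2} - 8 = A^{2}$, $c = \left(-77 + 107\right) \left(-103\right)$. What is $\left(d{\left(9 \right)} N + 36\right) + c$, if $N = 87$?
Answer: $12432$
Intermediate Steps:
$c = -3090$ ($c = 30 \left(-103\right) = -3090$)
$d{\left(A \right)} = 16 + 2 A^{2}$
$\left(d{\left(9 \right)} N + 36\right) + c = \left(\left(16 + 2 \cdot 9^{2}\right) 87 + 36\right) - 3090 = \left(\left(16 + 2 \cdot 81\right) 87 + 36\right) - 3090 = \left(\left(16 + 162\right) 87 + 36\right) - 3090 = \left(178 \cdot 87 + 36\right) - 3090 = \left(15486 + 36\right) - 3090 = 15522 - 3090 = 12432$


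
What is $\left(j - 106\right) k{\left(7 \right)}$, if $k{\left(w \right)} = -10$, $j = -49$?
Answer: $1550$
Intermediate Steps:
$\left(j - 106\right) k{\left(7 \right)} = \left(-49 - 106\right) \left(-10\right) = \left(-155\right) \left(-10\right) = 1550$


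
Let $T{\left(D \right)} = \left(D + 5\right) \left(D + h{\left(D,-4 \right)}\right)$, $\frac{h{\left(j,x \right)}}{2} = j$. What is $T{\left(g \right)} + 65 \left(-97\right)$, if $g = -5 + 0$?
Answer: $-6305$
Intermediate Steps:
$h{\left(j,x \right)} = 2 j$
$g = -5$
$T{\left(D \right)} = 3 D \left(5 + D\right)$ ($T{\left(D \right)} = \left(D + 5\right) \left(D + 2 D\right) = \left(5 + D\right) 3 D = 3 D \left(5 + D\right)$)
$T{\left(g \right)} + 65 \left(-97\right) = 3 \left(-5\right) \left(5 - 5\right) + 65 \left(-97\right) = 3 \left(-5\right) 0 - 6305 = 0 - 6305 = -6305$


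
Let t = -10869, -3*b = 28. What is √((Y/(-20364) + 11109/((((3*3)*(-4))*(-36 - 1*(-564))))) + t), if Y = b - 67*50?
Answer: I*√2181613878767037/448008 ≈ 104.26*I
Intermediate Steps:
b = -28/3 (b = -⅓*28 = -28/3 ≈ -9.3333)
Y = -10078/3 (Y = -28/3 - 67*50 = -28/3 - 3350 = -10078/3 ≈ -3359.3)
√((Y/(-20364) + 11109/((((3*3)*(-4))*(-36 - 1*(-564))))) + t) = √((-10078/3/(-20364) + 11109/((((3*3)*(-4))*(-36 - 1*(-564))))) - 10869) = √((-10078/3*(-1/20364) + 11109/(((9*(-4))*(-36 + 564)))) - 10869) = √((5039/30546 + 11109/((-36*528))) - 10869) = √((5039/30546 + 11109/(-19008)) - 10869) = √((5039/30546 + 11109*(-1/19008)) - 10869) = √((5039/30546 - 3703/6336) - 10869) = √(-1503421/3584064 - 10869) = √(-38956695037/3584064) = I*√2181613878767037/448008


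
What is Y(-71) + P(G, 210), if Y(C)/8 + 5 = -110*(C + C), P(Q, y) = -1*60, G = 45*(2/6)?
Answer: 124860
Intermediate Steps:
G = 15 (G = 45*(2*(⅙)) = 45*(⅓) = 15)
P(Q, y) = -60
Y(C) = -40 - 1760*C (Y(C) = -40 + 8*(-110*(C + C)) = -40 + 8*(-220*C) = -40 - 1760*C)
Y(-71) + P(G, 210) = (-40 - 1760*(-71)) - 60 = (-40 + 124960) - 60 = 124920 - 60 = 124860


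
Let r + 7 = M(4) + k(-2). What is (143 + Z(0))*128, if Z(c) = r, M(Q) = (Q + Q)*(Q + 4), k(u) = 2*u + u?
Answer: 24832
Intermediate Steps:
k(u) = 3*u
M(Q) = 2*Q*(4 + Q) (M(Q) = (2*Q)*(4 + Q) = 2*Q*(4 + Q))
r = 51 (r = -7 + (2*4*(4 + 4) + 3*(-2)) = -7 + (2*4*8 - 6) = -7 + (64 - 6) = -7 + 58 = 51)
Z(c) = 51
(143 + Z(0))*128 = (143 + 51)*128 = 194*128 = 24832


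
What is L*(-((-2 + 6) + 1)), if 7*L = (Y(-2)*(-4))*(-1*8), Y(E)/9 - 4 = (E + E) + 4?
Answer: -5760/7 ≈ -822.86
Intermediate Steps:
Y(E) = 72 + 18*E (Y(E) = 36 + 9*((E + E) + 4) = 36 + 9*(2*E + 4) = 36 + 9*(4 + 2*E) = 36 + (36 + 18*E) = 72 + 18*E)
L = 1152/7 (L = (((72 + 18*(-2))*(-4))*(-1*8))/7 = (((72 - 36)*(-4))*(-8))/7 = ((36*(-4))*(-8))/7 = (-144*(-8))/7 = (⅐)*1152 = 1152/7 ≈ 164.57)
L*(-((-2 + 6) + 1)) = 1152*(-((-2 + 6) + 1))/7 = 1152*(-(4 + 1))/7 = 1152*(-1*5)/7 = (1152/7)*(-5) = -5760/7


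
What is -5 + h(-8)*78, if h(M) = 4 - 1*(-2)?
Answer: 463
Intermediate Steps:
h(M) = 6 (h(M) = 4 + 2 = 6)
-5 + h(-8)*78 = -5 + 6*78 = -5 + 468 = 463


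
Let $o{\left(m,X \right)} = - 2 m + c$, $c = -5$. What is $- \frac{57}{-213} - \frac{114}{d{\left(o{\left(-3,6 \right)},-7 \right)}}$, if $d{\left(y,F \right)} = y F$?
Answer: $\frac{8227}{497} \approx 16.553$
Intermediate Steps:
$o{\left(m,X \right)} = -5 - 2 m$ ($o{\left(m,X \right)} = - 2 m - 5 = -5 - 2 m$)
$d{\left(y,F \right)} = F y$
$- \frac{57}{-213} - \frac{114}{d{\left(o{\left(-3,6 \right)},-7 \right)}} = - \frac{57}{-213} - \frac{114}{\left(-7\right) \left(-5 - -6\right)} = \left(-57\right) \left(- \frac{1}{213}\right) - \frac{114}{\left(-7\right) \left(-5 + 6\right)} = \frac{19}{71} - \frac{114}{\left(-7\right) 1} = \frac{19}{71} - \frac{114}{-7} = \frac{19}{71} - - \frac{114}{7} = \frac{19}{71} + \frac{114}{7} = \frac{8227}{497}$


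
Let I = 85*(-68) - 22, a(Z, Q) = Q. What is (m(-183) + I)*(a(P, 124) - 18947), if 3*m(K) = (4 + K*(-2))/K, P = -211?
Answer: 59963828764/549 ≈ 1.0922e+8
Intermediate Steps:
I = -5802 (I = -5780 - 22 = -5802)
m(K) = (4 - 2*K)/(3*K) (m(K) = ((4 + K*(-2))/K)/3 = ((4 - 2*K)/K)/3 = (4 - 2*K)/(3*K))
(m(-183) + I)*(a(P, 124) - 18947) = ((⅔)*(2 - 1*(-183))/(-183) - 5802)*(124 - 18947) = ((⅔)*(-1/183)*(2 + 183) - 5802)*(-18823) = ((⅔)*(-1/183)*185 - 5802)*(-18823) = (-370/549 - 5802)*(-18823) = -3185668/549*(-18823) = 59963828764/549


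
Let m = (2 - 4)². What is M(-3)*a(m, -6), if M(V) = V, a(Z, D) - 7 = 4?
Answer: -33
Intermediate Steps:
m = 4 (m = (-2)² = 4)
a(Z, D) = 11 (a(Z, D) = 7 + 4 = 11)
M(-3)*a(m, -6) = -3*11 = -33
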